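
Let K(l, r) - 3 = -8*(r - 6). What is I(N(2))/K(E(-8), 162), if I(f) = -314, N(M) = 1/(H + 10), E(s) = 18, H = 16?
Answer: 314/1245 ≈ 0.25221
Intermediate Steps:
K(l, r) = 51 - 8*r (K(l, r) = 3 - 8*(r - 6) = 3 - 8*(-6 + r) = 3 + (48 - 8*r) = 51 - 8*r)
N(M) = 1/26 (N(M) = 1/(16 + 10) = 1/26)
I(N(2))/K(E(-8), 162) = -314/(51 - 8*162) = -314/(51 - 1296) = -314/(-1245) = -314*(-1/1245) = 314/1245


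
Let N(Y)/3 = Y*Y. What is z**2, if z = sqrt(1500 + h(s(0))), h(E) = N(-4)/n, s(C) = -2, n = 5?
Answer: 7548/5 ≈ 1509.6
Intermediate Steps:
N(Y) = 3*Y**2 (N(Y) = 3*(Y*Y) = 3*Y**2)
h(E) = 48/5 (h(E) = (3*(-4)**2)/5 = (3*16)*(1/5) = 48*(1/5) = 48/5)
z = 2*sqrt(9435)/5 (z = sqrt(1500 + 48/5) = sqrt(7548/5) = 2*sqrt(9435)/5 ≈ 38.854)
z**2 = (2*sqrt(9435)/5)**2 = 7548/5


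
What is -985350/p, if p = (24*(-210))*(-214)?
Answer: -32845/35952 ≈ -0.91358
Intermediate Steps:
p = 1078560 (p = -5040*(-214) = 1078560)
-985350/p = -985350/1078560 = -985350*1/1078560 = -32845/35952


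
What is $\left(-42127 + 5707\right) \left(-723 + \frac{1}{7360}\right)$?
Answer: $\frac{9690049059}{368} \approx 2.6332 \cdot 10^{7}$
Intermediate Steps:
$\left(-42127 + 5707\right) \left(-723 + \frac{1}{7360}\right) = - 36420 \left(-723 + \frac{1}{7360}\right) = \left(-36420\right) \left(- \frac{5321279}{7360}\right) = \frac{9690049059}{368}$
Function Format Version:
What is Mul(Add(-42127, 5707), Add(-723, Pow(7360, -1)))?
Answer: Rational(9690049059, 368) ≈ 2.6332e+7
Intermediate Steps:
Mul(Add(-42127, 5707), Add(-723, Pow(7360, -1))) = Mul(-36420, Add(-723, Rational(1, 7360))) = Mul(-36420, Rational(-5321279, 7360)) = Rational(9690049059, 368)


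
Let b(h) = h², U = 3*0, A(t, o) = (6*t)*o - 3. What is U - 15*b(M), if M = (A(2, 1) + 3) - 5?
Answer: -735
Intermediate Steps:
A(t, o) = -3 + 6*o*t (A(t, o) = 6*o*t - 3 = -3 + 6*o*t)
U = 0
M = 7 (M = ((-3 + 6*1*2) + 3) - 5 = ((-3 + 12) + 3) - 5 = (9 + 3) - 5 = 12 - 5 = 7)
U - 15*b(M) = 0 - 15*7² = 0 - 15*49 = 0 - 735 = -735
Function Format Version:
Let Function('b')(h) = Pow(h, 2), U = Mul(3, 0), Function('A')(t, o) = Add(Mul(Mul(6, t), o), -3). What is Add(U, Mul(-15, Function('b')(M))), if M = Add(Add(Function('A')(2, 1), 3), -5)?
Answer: -735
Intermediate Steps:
Function('A')(t, o) = Add(-3, Mul(6, o, t)) (Function('A')(t, o) = Add(Mul(6, o, t), -3) = Add(-3, Mul(6, o, t)))
U = 0
M = 7 (M = Add(Add(Add(-3, Mul(6, 1, 2)), 3), -5) = Add(Add(Add(-3, 12), 3), -5) = Add(Add(9, 3), -5) = Add(12, -5) = 7)
Add(U, Mul(-15, Function('b')(M))) = Add(0, Mul(-15, Pow(7, 2))) = Add(0, Mul(-15, 49)) = Add(0, -735) = -735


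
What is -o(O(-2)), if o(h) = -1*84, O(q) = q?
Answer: 84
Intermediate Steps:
o(h) = -84
-o(O(-2)) = -1*(-84) = 84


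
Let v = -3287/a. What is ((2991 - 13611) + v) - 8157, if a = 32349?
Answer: -607420460/32349 ≈ -18777.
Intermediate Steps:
v = -3287/32349 ≈ -0.10161
((2991 - 13611) + v) - 8157 = ((2991 - 13611) - 3287/32349) - 8157 = (-10620 - 3287/32349) - 8157 = -343549667/32349 - 8157 = -607420460/32349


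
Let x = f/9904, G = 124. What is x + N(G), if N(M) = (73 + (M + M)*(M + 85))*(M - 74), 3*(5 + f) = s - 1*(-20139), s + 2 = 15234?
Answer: 19277525839/7428 ≈ 2.5953e+6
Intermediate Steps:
s = 15232 (s = -2 + 15234 = 15232)
f = 35356/3 (f = -5 + (15232 - 1*(-20139))/3 = -5 + (15232 + 20139)/3 = -5 + (⅓)*35371 = -5 + 35371/3 = 35356/3 ≈ 11785.)
N(M) = (-74 + M)*(73 + 2*M*(85 + M)) (N(M) = (73 + (2*M)*(85 + M))*(-74 + M) = (73 + 2*M*(85 + M))*(-74 + M) = (-74 + M)*(73 + 2*M*(85 + M)))
x = 8839/7428 (x = (35356/3)/9904 = (35356/3)*(1/9904) = 8839/7428 ≈ 1.1900)
x + N(G) = 8839/7428 + (-5402 - 12507*124 + 2*124³ + 22*124²) = 8839/7428 + (-5402 - 1550868 + 2*1906624 + 22*15376) = 8839/7428 + (-5402 - 1550868 + 3813248 + 338272) = 8839/7428 + 2595250 = 19277525839/7428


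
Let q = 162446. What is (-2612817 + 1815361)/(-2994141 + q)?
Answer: 797456/2831695 ≈ 0.28162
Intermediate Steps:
(-2612817 + 1815361)/(-2994141 + q) = (-2612817 + 1815361)/(-2994141 + 162446) = -797456/(-2831695) = -797456*(-1/2831695) = 797456/2831695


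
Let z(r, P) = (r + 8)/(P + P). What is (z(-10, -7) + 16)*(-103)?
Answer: -11639/7 ≈ -1662.7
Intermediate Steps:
z(r, P) = (8 + r)/(2*P) (z(r, P) = (8 + r)/((2*P)) = (8 + r)*(1/(2*P)) = (8 + r)/(2*P))
(z(-10, -7) + 16)*(-103) = ((½)*(8 - 10)/(-7) + 16)*(-103) = ((½)*(-⅐)*(-2) + 16)*(-103) = (⅐ + 16)*(-103) = (113/7)*(-103) = -11639/7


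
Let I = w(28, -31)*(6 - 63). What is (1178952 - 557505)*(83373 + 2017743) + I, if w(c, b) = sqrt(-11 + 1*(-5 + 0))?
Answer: 1305732234852 - 228*I ≈ 1.3057e+12 - 228.0*I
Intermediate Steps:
w(c, b) = 4*I (w(c, b) = sqrt(-11 + 1*(-5)) = sqrt(-11 - 5) = sqrt(-16) = 4*I)
I = -228*I (I = (4*I)*(6 - 63) = (4*I)*(-57) = -228*I ≈ -228.0*I)
(1178952 - 557505)*(83373 + 2017743) + I = (1178952 - 557505)*(83373 + 2017743) - 228*I = 621447*2101116 - 228*I = 1305732234852 - 228*I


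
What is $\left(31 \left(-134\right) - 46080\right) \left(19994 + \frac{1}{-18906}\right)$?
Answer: $- \frac{9494390842871}{9453} \approx -1.0044 \cdot 10^{9}$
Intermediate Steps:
$\left(31 \left(-134\right) - 46080\right) \left(19994 + \frac{1}{-18906}\right) = \left(-4154 - 46080\right) \left(19994 - \frac{1}{18906}\right) = \left(-50234\right) \frac{378006563}{18906} = - \frac{9494390842871}{9453}$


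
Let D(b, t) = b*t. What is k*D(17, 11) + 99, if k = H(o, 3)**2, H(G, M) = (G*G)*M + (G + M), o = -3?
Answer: 136422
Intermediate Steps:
H(G, M) = G + M + M*G**2 (H(G, M) = G**2*M + (G + M) = M*G**2 + (G + M) = G + M + M*G**2)
k = 729 (k = (-3 + 3 + 3*(-3)**2)**2 = (-3 + 3 + 3*9)**2 = (-3 + 3 + 27)**2 = 27**2 = 729)
k*D(17, 11) + 99 = 729*(17*11) + 99 = 729*187 + 99 = 136323 + 99 = 136422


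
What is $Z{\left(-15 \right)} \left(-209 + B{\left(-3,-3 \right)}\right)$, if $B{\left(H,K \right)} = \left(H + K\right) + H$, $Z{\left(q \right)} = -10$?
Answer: $2180$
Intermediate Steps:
$B{\left(H,K \right)} = K + 2 H$
$Z{\left(-15 \right)} \left(-209 + B{\left(-3,-3 \right)}\right) = - 10 \left(-209 + \left(-3 + 2 \left(-3\right)\right)\right) = - 10 \left(-209 - 9\right) = \left(-10\right) \left(-218\right) = 2180$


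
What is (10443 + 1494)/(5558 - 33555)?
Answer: -11937/27997 ≈ -0.42637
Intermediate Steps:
(10443 + 1494)/(5558 - 33555) = 11937/(-27997) = 11937*(-1/27997) = -11937/27997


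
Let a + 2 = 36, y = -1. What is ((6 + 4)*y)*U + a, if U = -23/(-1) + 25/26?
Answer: -2673/13 ≈ -205.62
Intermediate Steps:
a = 34 (a = -2 + 36 = 34)
U = 623/26 (U = -23*(-1) + 25*(1/26) = 23 + 25/26 = 623/26 ≈ 23.962)
((6 + 4)*y)*U + a = ((6 + 4)*(-1))*(623/26) + 34 = (10*(-1))*(623/26) + 34 = -10*623/26 + 34 = -3115/13 + 34 = -2673/13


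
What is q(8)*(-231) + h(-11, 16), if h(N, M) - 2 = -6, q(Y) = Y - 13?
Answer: 1151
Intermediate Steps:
q(Y) = -13 + Y
h(N, M) = -4 (h(N, M) = 2 - 6 = -4)
q(8)*(-231) + h(-11, 16) = (-13 + 8)*(-231) - 4 = -5*(-231) - 4 = 1155 - 4 = 1151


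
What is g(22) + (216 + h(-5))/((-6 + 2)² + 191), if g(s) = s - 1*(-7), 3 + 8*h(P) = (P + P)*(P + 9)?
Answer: 49709/1656 ≈ 30.018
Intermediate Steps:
h(P) = -3/8 + P*(9 + P)/4 (h(P) = -3/8 + ((P + P)*(P + 9))/8 = -3/8 + ((2*P)*(9 + P))/8 = -3/8 + (2*P*(9 + P))/8 = -3/8 + P*(9 + P)/4)
g(s) = 7 + s (g(s) = s + 7 = 7 + s)
g(22) + (216 + h(-5))/((-6 + 2)² + 191) = (7 + 22) + (216 + (-3/8 + (¼)*(-5)² + (9/4)*(-5)))/((-6 + 2)² + 191) = 29 + (216 + (-3/8 + (¼)*25 - 45/4))/((-4)² + 191) = 29 + (216 + (-3/8 + 25/4 - 45/4))/(16 + 191) = 29 + (216 - 43/8)/207 = 29 + (1685/8)*(1/207) = 29 + 1685/1656 = 49709/1656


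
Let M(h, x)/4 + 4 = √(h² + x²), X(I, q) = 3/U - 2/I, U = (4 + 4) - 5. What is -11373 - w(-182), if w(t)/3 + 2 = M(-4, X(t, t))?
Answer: -11319 - 48*√8810/91 ≈ -11369.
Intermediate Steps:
U = 3 (U = 8 - 5 = 3)
X(I, q) = 1 - 2/I (X(I, q) = 3/3 - 2/I = 3*(⅓) - 2/I = 1 - 2/I)
M(h, x) = -16 + 4*√(h² + x²)
w(t) = -54 + 12*√(16 + (-2 + t)²/t²) (w(t) = -6 + 3*(-16 + 4*√((-4)² + ((-2 + t)/t)²)) = -6 + 3*(-16 + 4*√(16 + (-2 + t)²/t²)) = -6 + (-48 + 12*√(16 + (-2 + t)²/t²)) = -54 + 12*√(16 + (-2 + t)²/t²))
-11373 - w(-182) = -11373 - (-54 + 12*√(17 - 4/(-182) + 4/(-182)²)) = -11373 - (-54 + 12*√(17 - 4*(-1/182) + 4*(1/33124))) = -11373 - (-54 + 12*√(17 + 2/91 + 1/8281)) = -11373 - (-54 + 12*√(140960/8281)) = -11373 - (-54 + 12*(4*√8810/91)) = -11373 - (-54 + 48*√8810/91) = -11373 + (54 - 48*√8810/91) = -11319 - 48*√8810/91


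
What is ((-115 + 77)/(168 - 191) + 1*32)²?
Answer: 599076/529 ≈ 1132.5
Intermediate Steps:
((-115 + 77)/(168 - 191) + 1*32)² = (-38/(-23) + 32)² = (-38*(-1/23) + 32)² = (38/23 + 32)² = (774/23)² = 599076/529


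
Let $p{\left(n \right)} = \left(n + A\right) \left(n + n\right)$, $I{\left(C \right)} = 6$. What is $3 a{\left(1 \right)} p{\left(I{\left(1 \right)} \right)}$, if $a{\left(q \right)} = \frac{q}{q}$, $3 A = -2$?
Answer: $192$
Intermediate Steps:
$A = - \frac{2}{3}$ ($A = \frac{1}{3} \left(-2\right) = - \frac{2}{3} \approx -0.66667$)
$a{\left(q \right)} = 1$
$p{\left(n \right)} = 2 n \left(- \frac{2}{3} + n\right)$ ($p{\left(n \right)} = \left(n - \frac{2}{3}\right) \left(n + n\right) = \left(- \frac{2}{3} + n\right) 2 n = 2 n \left(- \frac{2}{3} + n\right)$)
$3 a{\left(1 \right)} p{\left(I{\left(1 \right)} \right)} = 3 \cdot 1 \cdot \frac{2}{3} \cdot 6 \left(-2 + 3 \cdot 6\right) = 3 \cdot \frac{2}{3} \cdot 6 \left(-2 + 18\right) = 3 \cdot \frac{2}{3} \cdot 6 \cdot 16 = 3 \cdot 64 = 192$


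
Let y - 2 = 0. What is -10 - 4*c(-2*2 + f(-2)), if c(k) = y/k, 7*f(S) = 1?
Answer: -214/27 ≈ -7.9259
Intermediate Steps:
y = 2 (y = 2 + 0 = 2)
f(S) = ⅐ (f(S) = (⅐)*1 = ⅐)
c(k) = 2/k
-10 - 4*c(-2*2 + f(-2)) = -10 - 8/(-2*2 + ⅐) = -10 - 8/(-4 + ⅐) = -10 - 8/(-27/7) = -10 - 8*(-7)/27 = -10 - 4*(-14/27) = -10 + 56/27 = -214/27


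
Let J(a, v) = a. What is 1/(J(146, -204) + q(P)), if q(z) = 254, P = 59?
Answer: 1/400 ≈ 0.0025000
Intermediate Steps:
1/(J(146, -204) + q(P)) = 1/(146 + 254) = 1/400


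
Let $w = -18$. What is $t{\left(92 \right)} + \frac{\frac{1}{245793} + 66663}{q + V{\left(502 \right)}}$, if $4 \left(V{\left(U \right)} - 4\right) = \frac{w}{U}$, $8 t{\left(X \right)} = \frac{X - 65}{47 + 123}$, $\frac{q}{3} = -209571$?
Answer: $- \frac{3636816294086821}{42200909489271120} \approx -0.086179$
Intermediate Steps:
$q = -628713$ ($q = 3 \left(-209571\right) = -628713$)
$t{\left(X \right)} = - \frac{13}{272} + \frac{X}{1360}$ ($t{\left(X \right)} = \frac{\left(X - 65\right) \frac{1}{47 + 123}}{8} = \frac{\left(-65 + X\right) \frac{1}{170}}{8} = \frac{- \frac{13}{34} + \frac{X}{170}}{8} = - \frac{13}{272} + \frac{X}{1360}$)
$V{\left(U \right)} = 4 - \frac{9}{2 U}$ ($V{\left(U \right)} = 4 + \frac{\left(-18\right) \frac{1}{U}}{4} = 4 - \frac{9}{2 U}$)
$t{\left(92 \right)} + \frac{\frac{1}{245793} + 66663}{q + V{\left(502 \right)}} = \left(- \frac{13}{272} + \frac{1}{1360} \cdot 92\right) + \frac{\frac{1}{245793} + 66663}{-628713 + \left(4 - \frac{9}{2 \cdot 502}\right)} = \left(- \frac{13}{272} + \frac{23}{340}\right) + \frac{\frac{1}{245793} + 66663}{-628713 + \left(4 - \frac{9}{1004}\right)} = \frac{27}{1360} + \frac{16385298760}{245793 \left(-628713 + \left(4 - \frac{9}{1004}\right)\right)} = \frac{27}{1360} + \frac{16385298760}{245793 \left(-628713 + \frac{4007}{1004}\right)} = \frac{27}{1360} + \frac{16385298760}{245793 \left(- \frac{631223845}{1004}\right)} = \frac{27}{1360} + \frac{16385298760}{245793} \left(- \frac{1004}{631223845}\right) = \frac{27}{1360} - \frac{3290167991008}{31030080506817} = - \frac{3636816294086821}{42200909489271120}$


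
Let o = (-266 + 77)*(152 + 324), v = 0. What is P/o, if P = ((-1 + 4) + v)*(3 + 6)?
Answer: -1/3332 ≈ -0.00030012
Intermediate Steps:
o = -89964 (o = -189*476 = -89964)
P = 27 (P = ((-1 + 4) + 0)*(3 + 6) = (3 + 0)*9 = 3*9 = 27)
P/o = 27/(-89964) = 27*(-1/89964) = -1/3332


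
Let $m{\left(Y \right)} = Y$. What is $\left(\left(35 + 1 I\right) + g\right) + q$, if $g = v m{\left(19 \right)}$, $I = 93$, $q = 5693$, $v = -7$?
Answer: $5688$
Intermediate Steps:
$g = -133$ ($g = \left(-7\right) 19 = -133$)
$\left(\left(35 + 1 I\right) + g\right) + q = \left(\left(35 + 1 \cdot 93\right) - 133\right) + 5693 = \left(\left(35 + 93\right) - 133\right) + 5693 = \left(128 - 133\right) + 5693 = -5 + 5693 = 5688$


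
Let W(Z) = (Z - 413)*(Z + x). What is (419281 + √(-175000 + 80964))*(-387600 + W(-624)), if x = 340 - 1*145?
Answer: 24013480713 + 114546*I*√23509 ≈ 2.4013e+10 + 1.7563e+7*I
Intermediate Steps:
x = 195 (x = 340 - 145 = 195)
W(Z) = (-413 + Z)*(195 + Z) (W(Z) = (Z - 413)*(Z + 195) = (-413 + Z)*(195 + Z))
(419281 + √(-175000 + 80964))*(-387600 + W(-624)) = (419281 + √(-175000 + 80964))*(-387600 + (-80535 + (-624)² - 218*(-624))) = (419281 + √(-94036))*(-387600 + (-80535 + 389376 + 136032)) = (419281 + 2*I*√23509)*(-387600 + 444873) = (419281 + 2*I*√23509)*57273 = 24013480713 + 114546*I*√23509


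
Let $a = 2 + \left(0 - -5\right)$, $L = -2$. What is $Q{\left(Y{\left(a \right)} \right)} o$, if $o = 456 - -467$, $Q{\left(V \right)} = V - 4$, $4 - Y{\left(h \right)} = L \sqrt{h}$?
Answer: $1846 \sqrt{7} \approx 4884.1$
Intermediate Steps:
$a = 7$ ($a = 2 + \left(0 + 5\right) = 2 + 5 = 7$)
$Y{\left(h \right)} = 4 + 2 \sqrt{h}$ ($Y{\left(h \right)} = 4 - - 2 \sqrt{h} = 4 + 2 \sqrt{h}$)
$Q{\left(V \right)} = -4 + V$ ($Q{\left(V \right)} = V - 4 = -4 + V$)
$o = 923$ ($o = 456 + 467 = 923$)
$Q{\left(Y{\left(a \right)} \right)} o = \left(-4 + \left(4 + 2 \sqrt{7}\right)\right) 923 = 2 \sqrt{7} \cdot 923 = 1846 \sqrt{7}$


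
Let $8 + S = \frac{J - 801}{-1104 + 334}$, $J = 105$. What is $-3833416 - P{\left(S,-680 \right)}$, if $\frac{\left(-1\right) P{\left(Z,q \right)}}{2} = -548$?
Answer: $-3834512$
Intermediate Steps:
$S = - \frac{2732}{385}$ ($S = -8 + \frac{105 - 801}{-1104 + 334} = -8 - \frac{696}{-770} = -8 - - \frac{348}{385} = -8 + \frac{348}{385} = - \frac{2732}{385} \approx -7.0961$)
$P{\left(Z,q \right)} = 1096$ ($P{\left(Z,q \right)} = \left(-2\right) \left(-548\right) = 1096$)
$-3833416 - P{\left(S,-680 \right)} = -3833416 - 1096 = -3834512$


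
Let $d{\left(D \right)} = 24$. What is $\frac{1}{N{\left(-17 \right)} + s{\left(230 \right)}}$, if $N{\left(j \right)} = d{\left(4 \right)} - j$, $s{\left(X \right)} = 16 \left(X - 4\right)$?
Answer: $\frac{1}{3657} \approx 0.00027345$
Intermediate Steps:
$s{\left(X \right)} = -64 + 16 X$ ($s{\left(X \right)} = 16 \left(-4 + X\right) = -64 + 16 X$)
$N{\left(j \right)} = 24 - j$
$\frac{1}{N{\left(-17 \right)} + s{\left(230 \right)}} = \frac{1}{\left(24 - -17\right) + \left(-64 + 16 \cdot 230\right)} = \frac{1}{\left(24 + 17\right) + \left(-64 + 3680\right)} = \frac{1}{41 + 3616} = \frac{1}{3657}$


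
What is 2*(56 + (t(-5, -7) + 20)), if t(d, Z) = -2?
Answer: 148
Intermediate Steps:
2*(56 + (t(-5, -7) + 20)) = 2*(56 + (-2 + 20)) = 2*(56 + 18) = 2*74 = 148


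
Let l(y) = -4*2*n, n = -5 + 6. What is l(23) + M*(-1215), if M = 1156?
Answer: -1404548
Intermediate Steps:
n = 1
l(y) = -8 (l(y) = -4*2 = -8)
l(23) + M*(-1215) = -8 + 1156*(-1215) = -8 - 1404540 = -1404548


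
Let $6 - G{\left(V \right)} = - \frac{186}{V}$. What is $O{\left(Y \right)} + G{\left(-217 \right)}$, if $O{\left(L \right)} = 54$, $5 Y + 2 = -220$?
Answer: $\frac{414}{7} \approx 59.143$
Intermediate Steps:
$Y = - \frac{222}{5}$ ($Y = - \frac{2}{5} + \frac{1}{5} \left(-220\right) = - \frac{2}{5} - 44 = - \frac{222}{5} \approx -44.4$)
$G{\left(V \right)} = 6 + \frac{186}{V}$ ($G{\left(V \right)} = 6 - - \frac{186}{V} = 6 + \frac{186}{V}$)
$O{\left(Y \right)} + G{\left(-217 \right)} = 54 + \left(6 + \frac{186}{-217}\right) = 54 + \left(6 + 186 \left(- \frac{1}{217}\right)\right) = 54 + \left(6 - \frac{6}{7}\right) = 54 + \frac{36}{7} = \frac{414}{7}$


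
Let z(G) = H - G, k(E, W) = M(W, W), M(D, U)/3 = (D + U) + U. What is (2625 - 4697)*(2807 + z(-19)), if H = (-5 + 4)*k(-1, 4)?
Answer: -5780880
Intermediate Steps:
M(D, U) = 3*D + 6*U (M(D, U) = 3*((D + U) + U) = 3*(D + 2*U) = 3*D + 6*U)
k(E, W) = 9*W (k(E, W) = 3*W + 6*W = 9*W)
H = -36 (H = (-5 + 4)*(9*4) = -1*36 = -36)
z(G) = -36 - G
(2625 - 4697)*(2807 + z(-19)) = (2625 - 4697)*(2807 + (-36 - 1*(-19))) = -2072*(2807 + (-36 + 19)) = -2072*(2807 - 17) = -2072*2790 = -5780880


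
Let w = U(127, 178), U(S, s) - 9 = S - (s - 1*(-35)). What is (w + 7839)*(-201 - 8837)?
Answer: -70152956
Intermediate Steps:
U(S, s) = -26 + S - s (U(S, s) = 9 + (S - (s - 1*(-35))) = 9 + (S - (s + 35)) = 9 + (S - (35 + s)) = 9 + (S + (-35 - s)) = 9 + (-35 + S - s) = -26 + S - s)
w = -77 (w = -26 + 127 - 1*178 = -26 + 127 - 178 = -77)
(w + 7839)*(-201 - 8837) = (-77 + 7839)*(-201 - 8837) = 7762*(-9038) = -70152956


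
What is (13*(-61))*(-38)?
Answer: 30134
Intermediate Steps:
(13*(-61))*(-38) = -793*(-38) = 30134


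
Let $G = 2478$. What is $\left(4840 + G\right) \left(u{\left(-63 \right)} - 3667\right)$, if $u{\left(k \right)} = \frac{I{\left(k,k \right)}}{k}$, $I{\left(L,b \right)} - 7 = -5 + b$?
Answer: $- \frac{1690165280}{63} \approx -2.6828 \cdot 10^{7}$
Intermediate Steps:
$I{\left(L,b \right)} = 2 + b$ ($I{\left(L,b \right)} = 7 + \left(-5 + b\right) = 2 + b$)
$u{\left(k \right)} = \frac{2 + k}{k}$
$\left(4840 + G\right) \left(u{\left(-63 \right)} - 3667\right) = \left(4840 + 2478\right) \left(\frac{2 - 63}{-63} - 3667\right) = 7318 \left(\left(- \frac{1}{63}\right) \left(-61\right) - 3667\right) = 7318 \left(\frac{61}{63} - 3667\right) = 7318 \left(- \frac{230960}{63}\right) = - \frac{1690165280}{63}$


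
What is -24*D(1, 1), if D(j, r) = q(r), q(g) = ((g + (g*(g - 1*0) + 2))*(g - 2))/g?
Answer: 96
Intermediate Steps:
q(g) = (-2 + g)*(2 + g + g**2)/g (q(g) = ((g + (g*(g + 0) + 2))*(-2 + g))/g = ((g + (g*g + 2))*(-2 + g))/g = ((g + (g**2 + 2))*(-2 + g))/g = ((g + (2 + g**2))*(-2 + g))/g = ((2 + g + g**2)*(-2 + g))/g = ((-2 + g)*(2 + g + g**2))/g = (-2 + g)*(2 + g + g**2)/g)
D(j, r) = r**2 - r - 4/r
-24*D(1, 1) = -24*(1**2 - 1*1 - 4/1) = -24*(1 - 1 - 4*1) = -24*(1 - 1 - 4) = -24*(-4) = 96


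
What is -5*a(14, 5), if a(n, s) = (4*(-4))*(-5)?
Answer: -400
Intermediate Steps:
a(n, s) = 80 (a(n, s) = -16*(-5) = 80)
-5*a(14, 5) = -5*80 = -400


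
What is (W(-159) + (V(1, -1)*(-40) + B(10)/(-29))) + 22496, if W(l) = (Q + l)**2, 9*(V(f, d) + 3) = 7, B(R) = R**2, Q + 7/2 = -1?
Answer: 51483493/1044 ≈ 49314.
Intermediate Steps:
Q = -9/2 (Q = -7/2 - 1 = -9/2 ≈ -4.5000)
V(f, d) = -20/9 (V(f, d) = -3 + (1/9)*7 = -3 + 7/9 = -20/9)
W(l) = (-9/2 + l)**2
(W(-159) + (V(1, -1)*(-40) + B(10)/(-29))) + 22496 = ((-9 + 2*(-159))**2/4 + (-20/9*(-40) + 10**2/(-29))) + 22496 = ((-9 - 318)**2/4 + (800/9 + 100*(-1/29))) + 22496 = ((1/4)*(-327)**2 + (800/9 - 100/29)) + 22496 = ((1/4)*106929 + 22300/261) + 22496 = (106929/4 + 22300/261) + 22496 = 27997669/1044 + 22496 = 51483493/1044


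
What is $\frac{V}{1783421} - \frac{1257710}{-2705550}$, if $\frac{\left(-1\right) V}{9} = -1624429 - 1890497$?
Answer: $\frac{8783129877961}{482513468655} \approx 18.203$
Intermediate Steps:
$V = 31634334$ ($V = - 9 \left(-1624429 - 1890497\right) = \left(-9\right) \left(-3514926\right) = 31634334$)
$\frac{V}{1783421} - \frac{1257710}{-2705550} = \frac{31634334}{1783421} - \frac{1257710}{-2705550} = 31634334 \cdot \frac{1}{1783421} - - \frac{125771}{270555} = \frac{31634334}{1783421} + \frac{125771}{270555} = \frac{8783129877961}{482513468655}$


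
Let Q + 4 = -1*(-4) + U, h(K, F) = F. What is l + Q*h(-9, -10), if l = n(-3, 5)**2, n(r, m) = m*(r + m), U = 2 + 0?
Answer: 80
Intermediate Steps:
U = 2
n(r, m) = m*(m + r)
Q = 2 (Q = -4 + (-1*(-4) + 2) = -4 + (4 + 2) = -4 + 6 = 2)
l = 100 (l = (5*(5 - 3))**2 = (5*2)**2 = 10**2 = 100)
l + Q*h(-9, -10) = 100 + 2*(-10) = 100 - 20 = 80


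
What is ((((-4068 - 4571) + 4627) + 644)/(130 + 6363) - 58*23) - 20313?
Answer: -140557339/6493 ≈ -21648.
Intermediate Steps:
((((-4068 - 4571) + 4627) + 644)/(130 + 6363) - 58*23) - 20313 = (((-8639 + 4627) + 644)/6493 - 1334) - 20313 = ((-4012 + 644)*(1/6493) - 1334) - 20313 = (-3368*1/6493 - 1334) - 20313 = (-3368/6493 - 1334) - 20313 = -8665030/6493 - 20313 = -140557339/6493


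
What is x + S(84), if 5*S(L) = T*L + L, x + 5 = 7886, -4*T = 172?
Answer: 35877/5 ≈ 7175.4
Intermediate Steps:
T = -43 (T = -1/4*172 = -43)
x = 7881 (x = -5 + 7886 = 7881)
S(L) = -42*L/5 (S(L) = (-43*L + L)/5 = (-42*L)/5 = -42*L/5)
x + S(84) = 7881 - 42/5*84 = 7881 - 3528/5 = 35877/5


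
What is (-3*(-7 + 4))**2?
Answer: 81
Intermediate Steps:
(-3*(-7 + 4))**2 = (-3*(-3))**2 = 9**2 = 81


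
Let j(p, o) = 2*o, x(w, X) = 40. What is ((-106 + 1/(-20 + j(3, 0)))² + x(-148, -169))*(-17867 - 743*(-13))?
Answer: -2316010833/25 ≈ -9.2640e+7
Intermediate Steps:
((-106 + 1/(-20 + j(3, 0)))² + x(-148, -169))*(-17867 - 743*(-13)) = ((-106 + 1/(-20 + 2*0))² + 40)*(-17867 - 743*(-13)) = ((-106 + 1/(-20 + 0))² + 40)*(-17867 + 9659) = ((-106 + 1/(-20))² + 40)*(-8208) = ((-106 - 1/20)² + 40)*(-8208) = ((-2121/20)² + 40)*(-8208) = (4498641/400 + 40)*(-8208) = (4514641/400)*(-8208) = -2316010833/25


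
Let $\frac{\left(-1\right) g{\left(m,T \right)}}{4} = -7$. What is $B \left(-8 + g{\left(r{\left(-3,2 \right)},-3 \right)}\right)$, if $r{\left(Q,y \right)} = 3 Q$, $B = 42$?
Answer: $840$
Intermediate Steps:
$g{\left(m,T \right)} = 28$ ($g{\left(m,T \right)} = \left(-4\right) \left(-7\right) = 28$)
$B \left(-8 + g{\left(r{\left(-3,2 \right)},-3 \right)}\right) = 42 \left(-8 + 28\right) = 42 \cdot 20 = 840$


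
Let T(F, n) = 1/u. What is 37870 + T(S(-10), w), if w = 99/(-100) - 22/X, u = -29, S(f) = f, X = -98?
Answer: 1098229/29 ≈ 37870.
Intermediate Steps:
w = -3751/4900 (w = 99/(-100) - 22/(-98) = 99*(-1/100) - 22*(-1/98) = -99/100 + 11/49 = -3751/4900 ≈ -0.76551)
T(F, n) = -1/29 (T(F, n) = 1/(-29) = -1/29)
37870 + T(S(-10), w) = 37870 - 1/29 = 1098229/29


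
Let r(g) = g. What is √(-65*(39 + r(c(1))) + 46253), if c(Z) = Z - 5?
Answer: √43978 ≈ 209.71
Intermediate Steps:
c(Z) = -5 + Z
√(-65*(39 + r(c(1))) + 46253) = √(-65*(39 + (-5 + 1)) + 46253) = √(-65*(39 - 4) + 46253) = √(-65*35 + 46253) = √(-2275 + 46253) = √43978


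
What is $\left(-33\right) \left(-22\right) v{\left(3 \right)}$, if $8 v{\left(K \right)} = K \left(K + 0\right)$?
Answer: $\frac{3267}{4} \approx 816.75$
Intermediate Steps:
$v{\left(K \right)} = \frac{K^{2}}{8}$ ($v{\left(K \right)} = \frac{K \left(K + 0\right)}{8} = \frac{K K}{8} = \frac{K^{2}}{8}$)
$\left(-33\right) \left(-22\right) v{\left(3 \right)} = \left(-33\right) \left(-22\right) \frac{3^{2}}{8} = 726 \cdot \frac{1}{8} \cdot 9 = 726 \cdot \frac{9}{8} = \frac{3267}{4}$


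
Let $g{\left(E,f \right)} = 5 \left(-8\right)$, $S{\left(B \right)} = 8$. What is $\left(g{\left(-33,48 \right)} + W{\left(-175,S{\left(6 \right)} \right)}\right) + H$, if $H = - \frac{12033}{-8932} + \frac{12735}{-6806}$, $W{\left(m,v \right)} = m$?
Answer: $- \frac{935854193}{4342228} \approx -215.52$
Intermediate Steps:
$g{\left(E,f \right)} = -40$
$H = - \frac{2275173}{4342228}$ ($H = \left(-12033\right) \left(- \frac{1}{8932}\right) + 12735 \left(- \frac{1}{6806}\right) = \frac{1719}{1276} - \frac{12735}{6806} = - \frac{2275173}{4342228} \approx -0.52396$)
$\left(g{\left(-33,48 \right)} + W{\left(-175,S{\left(6 \right)} \right)}\right) + H = \left(-40 - 175\right) - \frac{2275173}{4342228} = -215 - \frac{2275173}{4342228} = - \frac{935854193}{4342228}$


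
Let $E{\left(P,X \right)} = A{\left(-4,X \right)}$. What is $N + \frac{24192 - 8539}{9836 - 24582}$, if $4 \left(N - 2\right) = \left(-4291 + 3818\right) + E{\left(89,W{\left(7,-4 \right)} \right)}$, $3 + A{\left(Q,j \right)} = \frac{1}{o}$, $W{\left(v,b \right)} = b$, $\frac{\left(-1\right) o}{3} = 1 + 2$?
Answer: $- \frac{31344203}{265428} \approx -118.09$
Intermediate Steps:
$o = -9$ ($o = - 3 \left(1 + 2\right) = \left(-3\right) 3 = -9$)
$A{\left(Q,j \right)} = - \frac{28}{9}$ ($A{\left(Q,j \right)} = -3 + \frac{1}{-9} = -3 - \frac{1}{9} = - \frac{28}{9}$)
$E{\left(P,X \right)} = - \frac{28}{9}$
$N = - \frac{4213}{36}$ ($N = 2 + \frac{\left(-4291 + 3818\right) - \frac{28}{9}}{4} = 2 + \frac{-473 - \frac{28}{9}}{4} = 2 + \frac{1}{4} \left(- \frac{4285}{9}\right) = 2 - \frac{4285}{36} = - \frac{4213}{36} \approx -117.03$)
$N + \frac{24192 - 8539}{9836 - 24582} = - \frac{4213}{36} + \frac{24192 - 8539}{9836 - 24582} = - \frac{4213}{36} + \frac{15653}{-14746} = - \frac{4213}{36} + 15653 \left(- \frac{1}{14746}\right) = - \frac{4213}{36} - \frac{15653}{14746} = - \frac{31344203}{265428}$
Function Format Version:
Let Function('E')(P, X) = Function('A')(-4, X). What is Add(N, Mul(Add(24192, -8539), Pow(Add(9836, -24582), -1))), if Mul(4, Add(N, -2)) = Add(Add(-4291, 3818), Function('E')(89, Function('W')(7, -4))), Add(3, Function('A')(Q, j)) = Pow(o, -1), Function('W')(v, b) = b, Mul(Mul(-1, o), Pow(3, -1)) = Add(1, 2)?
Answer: Rational(-31344203, 265428) ≈ -118.09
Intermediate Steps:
o = -9 (o = Mul(-3, Add(1, 2)) = Mul(-3, 3) = -9)
Function('A')(Q, j) = Rational(-28, 9) (Function('A')(Q, j) = Add(-3, Pow(-9, -1)) = Add(-3, Rational(-1, 9)) = Rational(-28, 9))
Function('E')(P, X) = Rational(-28, 9)
N = Rational(-4213, 36) (N = Add(2, Mul(Rational(1, 4), Add(Add(-4291, 3818), Rational(-28, 9)))) = Add(2, Mul(Rational(1, 4), Add(-473, Rational(-28, 9)))) = Add(2, Mul(Rational(1, 4), Rational(-4285, 9))) = Add(2, Rational(-4285, 36)) = Rational(-4213, 36) ≈ -117.03)
Add(N, Mul(Add(24192, -8539), Pow(Add(9836, -24582), -1))) = Add(Rational(-4213, 36), Mul(Add(24192, -8539), Pow(Add(9836, -24582), -1))) = Add(Rational(-4213, 36), Mul(15653, Pow(-14746, -1))) = Add(Rational(-4213, 36), Mul(15653, Rational(-1, 14746))) = Add(Rational(-4213, 36), Rational(-15653, 14746)) = Rational(-31344203, 265428)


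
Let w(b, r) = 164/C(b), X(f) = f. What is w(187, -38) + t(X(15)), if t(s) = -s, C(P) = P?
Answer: -2641/187 ≈ -14.123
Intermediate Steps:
w(b, r) = 164/b
w(187, -38) + t(X(15)) = 164/187 - 1*15 = 164*(1/187) - 15 = 164/187 - 15 = -2641/187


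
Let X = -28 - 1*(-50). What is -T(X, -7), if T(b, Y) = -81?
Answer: 81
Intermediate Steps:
X = 22 (X = -28 + 50 = 22)
-T(X, -7) = -1*(-81) = 81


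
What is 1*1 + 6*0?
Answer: 1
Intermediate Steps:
1*1 + 6*0 = 1 + 0 = 1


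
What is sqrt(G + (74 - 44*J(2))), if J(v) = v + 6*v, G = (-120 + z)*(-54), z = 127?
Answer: 2*I*sqrt(230) ≈ 30.332*I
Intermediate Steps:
G = -378 (G = (-120 + 127)*(-54) = 7*(-54) = -378)
J(v) = 7*v
sqrt(G + (74 - 44*J(2))) = sqrt(-378 + (74 - 308*2)) = sqrt(-378 + (74 - 44*14)) = sqrt(-378 + (74 - 616)) = sqrt(-378 - 542) = sqrt(-920) = 2*I*sqrt(230)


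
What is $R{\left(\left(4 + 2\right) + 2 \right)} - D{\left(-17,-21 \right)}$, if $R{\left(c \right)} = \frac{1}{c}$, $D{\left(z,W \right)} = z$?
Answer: $\frac{137}{8} \approx 17.125$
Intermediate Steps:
$R{\left(\left(4 + 2\right) + 2 \right)} - D{\left(-17,-21 \right)} = \frac{1}{\left(4 + 2\right) + 2} - -17 = \frac{1}{6 + 2} + 17 = \frac{1}{8} + 17 = \frac{137}{8}$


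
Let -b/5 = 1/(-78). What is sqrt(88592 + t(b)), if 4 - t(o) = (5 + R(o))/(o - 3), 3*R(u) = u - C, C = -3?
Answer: sqrt(41815533507)/687 ≈ 297.65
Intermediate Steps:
b = 5/78 (b = -5/(-78) = -5*(-1/78) = 5/78 ≈ 0.064103)
R(u) = 1 + u/3 (R(u) = (u - 1*(-3))/3 = (u + 3)/3 = (3 + u)/3 = 1 + u/3)
t(o) = 4 - (6 + o/3)/(-3 + o) (t(o) = 4 - (5 + (1 + o/3))/(o - 3) = 4 - (6 + o/3)/(-3 + o))
sqrt(88592 + t(b)) = sqrt(88592 + (-54 + 11*(5/78))/(3*(-3 + 5/78))) = sqrt(88592 + (-54 + 55/78)/(3*(-229/78))) = sqrt(88592 + (1/3)*(-78/229)*(-4157/78)) = sqrt(88592 + 4157/687) = sqrt(60866861/687) = sqrt(41815533507)/687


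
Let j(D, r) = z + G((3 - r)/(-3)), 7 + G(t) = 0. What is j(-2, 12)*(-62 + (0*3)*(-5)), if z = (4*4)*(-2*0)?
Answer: 434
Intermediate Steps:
G(t) = -7 (G(t) = -7 + 0 = -7)
z = 0 (z = 16*0 = 0)
j(D, r) = -7 (j(D, r) = 0 - 7 = -7)
j(-2, 12)*(-62 + (0*3)*(-5)) = -7*(-62 + (0*3)*(-5)) = -7*(-62 + 0*(-5)) = -7*(-62 + 0) = -7*(-62) = 434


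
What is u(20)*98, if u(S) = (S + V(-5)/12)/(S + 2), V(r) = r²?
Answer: 12985/132 ≈ 98.371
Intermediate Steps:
u(S) = (25/12 + S)/(2 + S) (u(S) = (S + (-5)²/12)/(S + 2) = (S + 25*(1/12))/(2 + S) = (S + 25/12)/(2 + S) = (25/12 + S)/(2 + S))
u(20)*98 = ((25/12 + 20)/(2 + 20))*98 = ((265/12)/22)*98 = ((1/22)*(265/12))*98 = (265/264)*98 = 12985/132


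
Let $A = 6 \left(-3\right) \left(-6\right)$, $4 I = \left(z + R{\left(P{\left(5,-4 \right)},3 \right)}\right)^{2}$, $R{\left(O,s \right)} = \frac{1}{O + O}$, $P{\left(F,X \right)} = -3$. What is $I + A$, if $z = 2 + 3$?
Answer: $\frac{16393}{144} \approx 113.84$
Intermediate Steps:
$R{\left(O,s \right)} = \frac{1}{2 O}$
$z = 5$
$I = \frac{841}{144}$ ($I = \frac{\left(5 + \frac{1}{2 \left(-3\right)}\right)^{2}}{4} = \frac{\left(5 + \frac{1}{2} \left(- \frac{1}{3}\right)\right)^{2}}{4} = \frac{\left(5 - \frac{1}{6}\right)^{2}}{4} = \frac{\left(\frac{29}{6}\right)^{2}}{4} = \frac{1}{4} \cdot \frac{841}{36} = \frac{841}{144} \approx 5.8403$)
$A = 108$ ($A = \left(-18\right) \left(-6\right) = 108$)
$I + A = \frac{841}{144} + 108 = \frac{16393}{144}$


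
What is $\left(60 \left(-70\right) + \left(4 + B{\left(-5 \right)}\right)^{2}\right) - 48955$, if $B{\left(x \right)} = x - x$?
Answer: $-53139$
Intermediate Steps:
$B{\left(x \right)} = 0$
$\left(60 \left(-70\right) + \left(4 + B{\left(-5 \right)}\right)^{2}\right) - 48955 = \left(60 \left(-70\right) + \left(4 + 0\right)^{2}\right) - 48955 = \left(-4200 + 4^{2}\right) - 48955 = \left(-4200 + 16\right) - 48955 = -4184 - 48955 = -53139$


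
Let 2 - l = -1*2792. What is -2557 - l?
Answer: -5351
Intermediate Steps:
l = 2794 (l = 2 - (-1)*2792 = 2 - 1*(-2792) = 2 + 2792 = 2794)
-2557 - l = -2557 - 1*2794 = -2557 - 2794 = -5351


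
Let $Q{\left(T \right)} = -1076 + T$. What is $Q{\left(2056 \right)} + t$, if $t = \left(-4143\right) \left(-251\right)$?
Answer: $1040873$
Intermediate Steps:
$t = 1039893$
$Q{\left(2056 \right)} + t = \left(-1076 + 2056\right) + 1039893 = 980 + 1039893 = 1040873$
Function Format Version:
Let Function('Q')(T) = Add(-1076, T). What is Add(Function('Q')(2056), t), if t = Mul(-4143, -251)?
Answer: 1040873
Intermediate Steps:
t = 1039893
Add(Function('Q')(2056), t) = Add(Add(-1076, 2056), 1039893) = Add(980, 1039893) = 1040873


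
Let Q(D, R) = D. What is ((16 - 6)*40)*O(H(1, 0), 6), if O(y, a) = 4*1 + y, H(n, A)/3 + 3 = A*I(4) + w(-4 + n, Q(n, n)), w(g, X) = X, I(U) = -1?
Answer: -800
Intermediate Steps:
H(n, A) = -9 - 3*A + 3*n (H(n, A) = -9 + 3*(A*(-1) + n) = -9 + 3*(-A + n) = -9 + 3*(n - A) = -9 + (-3*A + 3*n) = -9 - 3*A + 3*n)
O(y, a) = 4 + y
((16 - 6)*40)*O(H(1, 0), 6) = ((16 - 6)*40)*(4 + (-9 - 3*0 + 3*1)) = (10*40)*(4 + (-9 + 0 + 3)) = 400*(4 - 6) = 400*(-2) = -800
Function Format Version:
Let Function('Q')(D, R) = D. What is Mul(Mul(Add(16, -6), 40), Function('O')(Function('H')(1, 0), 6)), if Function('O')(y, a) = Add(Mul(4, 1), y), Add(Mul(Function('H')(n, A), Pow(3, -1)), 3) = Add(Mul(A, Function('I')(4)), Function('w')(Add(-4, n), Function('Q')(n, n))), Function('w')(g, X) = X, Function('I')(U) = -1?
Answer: -800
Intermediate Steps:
Function('H')(n, A) = Add(-9, Mul(-3, A), Mul(3, n)) (Function('H')(n, A) = Add(-9, Mul(3, Add(Mul(A, -1), n))) = Add(-9, Mul(3, Add(Mul(-1, A), n))) = Add(-9, Mul(3, Add(n, Mul(-1, A)))) = Add(-9, Add(Mul(-3, A), Mul(3, n))) = Add(-9, Mul(-3, A), Mul(3, n)))
Function('O')(y, a) = Add(4, y)
Mul(Mul(Add(16, -6), 40), Function('O')(Function('H')(1, 0), 6)) = Mul(Mul(Add(16, -6), 40), Add(4, Add(-9, Mul(-3, 0), Mul(3, 1)))) = Mul(Mul(10, 40), Add(4, Add(-9, 0, 3))) = Mul(400, Add(4, -6)) = Mul(400, -2) = -800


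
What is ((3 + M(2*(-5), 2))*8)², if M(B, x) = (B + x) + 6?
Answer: 64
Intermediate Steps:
M(B, x) = 6 + B + x
((3 + M(2*(-5), 2))*8)² = ((3 + (6 + 2*(-5) + 2))*8)² = ((3 + (6 - 10 + 2))*8)² = ((3 - 2)*8)² = (1*8)² = 8² = 64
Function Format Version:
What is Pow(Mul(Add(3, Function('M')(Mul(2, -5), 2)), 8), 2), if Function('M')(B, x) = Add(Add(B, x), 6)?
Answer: 64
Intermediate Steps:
Function('M')(B, x) = Add(6, B, x)
Pow(Mul(Add(3, Function('M')(Mul(2, -5), 2)), 8), 2) = Pow(Mul(Add(3, Add(6, Mul(2, -5), 2)), 8), 2) = Pow(Mul(Add(3, Add(6, -10, 2)), 8), 2) = Pow(Mul(Add(3, -2), 8), 2) = Pow(Mul(1, 8), 2) = Pow(8, 2) = 64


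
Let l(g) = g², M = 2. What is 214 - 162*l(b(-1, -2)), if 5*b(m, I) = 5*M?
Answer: -434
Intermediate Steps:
b(m, I) = 2 (b(m, I) = (5*2)/5 = (⅕)*10 = 2)
214 - 162*l(b(-1, -2)) = 214 - 162*2² = 214 - 162*4 = 214 - 648 = -434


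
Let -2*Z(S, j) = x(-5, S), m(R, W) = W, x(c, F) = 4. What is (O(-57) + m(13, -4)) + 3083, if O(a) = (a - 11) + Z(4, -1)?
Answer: 3009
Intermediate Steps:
Z(S, j) = -2 (Z(S, j) = -½*4 = -2)
O(a) = -13 + a (O(a) = (a - 11) - 2 = (-11 + a) - 2 = -13 + a)
(O(-57) + m(13, -4)) + 3083 = ((-13 - 57) - 4) + 3083 = (-70 - 4) + 3083 = -74 + 3083 = 3009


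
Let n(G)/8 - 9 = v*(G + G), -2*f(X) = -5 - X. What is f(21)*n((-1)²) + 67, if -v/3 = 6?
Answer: -2741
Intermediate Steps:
v = -18 (v = -3*6 = -18)
f(X) = 5/2 + X/2 (f(X) = -(-5 - X)/2 = 5/2 + X/2)
n(G) = 72 - 288*G (n(G) = 72 + 8*(-18*(G + G)) = 72 + 8*(-36*G) = 72 - 288*G)
f(21)*n((-1)²) + 67 = (5/2 + (½)*21)*(72 - 288*(-1)²) + 67 = (5/2 + 21/2)*(72 - 288*1) + 67 = 13*(72 - 288) + 67 = 13*(-216) + 67 = -2808 + 67 = -2741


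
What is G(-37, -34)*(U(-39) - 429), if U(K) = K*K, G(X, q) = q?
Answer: -37128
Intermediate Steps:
U(K) = K²
G(-37, -34)*(U(-39) - 429) = -34*((-39)² - 429) = -34*(1521 - 429) = -34*1092 = -37128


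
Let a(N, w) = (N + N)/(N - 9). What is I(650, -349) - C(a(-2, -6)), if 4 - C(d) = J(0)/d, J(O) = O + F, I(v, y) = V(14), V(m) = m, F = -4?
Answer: -1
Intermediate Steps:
I(v, y) = 14
J(O) = -4 + O (J(O) = O - 4 = -4 + O)
a(N, w) = 2*N/(-9 + N) (a(N, w) = (2*N)/(-9 + N) = 2*N/(-9 + N))
C(d) = 4 + 4/d (C(d) = 4 - (-4 + 0)/d = 4 - (-4)/d = 4 + 4/d)
I(650, -349) - C(a(-2, -6)) = 14 - (4 + 4/((2*(-2)/(-9 - 2)))) = 14 - (4 + 4/((2*(-2)/(-11)))) = 14 - (4 + 4/((2*(-2)*(-1/11)))) = 14 - (4 + 4/(4/11)) = 14 - (4 + 4*(11/4)) = 14 - (4 + 11) = 14 - 1*15 = 14 - 15 = -1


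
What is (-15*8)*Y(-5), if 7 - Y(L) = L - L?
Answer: -840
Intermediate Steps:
Y(L) = 7 (Y(L) = 7 - (L - L) = 7 - 1*0 = 7 + 0 = 7)
(-15*8)*Y(-5) = -15*8*7 = -120*7 = -840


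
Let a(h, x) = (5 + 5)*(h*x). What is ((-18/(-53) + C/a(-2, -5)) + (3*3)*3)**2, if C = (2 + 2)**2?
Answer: 1327654969/1755625 ≈ 756.23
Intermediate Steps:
a(h, x) = 10*h*x (a(h, x) = 10*(h*x) = 10*h*x)
C = 16 (C = 4**2 = 16)
((-18/(-53) + C/a(-2, -5)) + (3*3)*3)**2 = ((-18/(-53) + 16/((10*(-2)*(-5)))) + (3*3)*3)**2 = ((-18*(-1/53) + 16/100) + 9*3)**2 = ((18/53 + 16*(1/100)) + 27)**2 = ((18/53 + 4/25) + 27)**2 = (662/1325 + 27)**2 = (36437/1325)**2 = 1327654969/1755625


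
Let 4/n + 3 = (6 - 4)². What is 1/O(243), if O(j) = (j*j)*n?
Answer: 1/236196 ≈ 4.2338e-6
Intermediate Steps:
n = 4 (n = 4/(-3 + (6 - 4)²) = 4/(-3 + 2²) = 4/(-3 + 4) = 4/1 = 4*1 = 4)
O(j) = 4*j² (O(j) = (j*j)*4 = j²*4 = 4*j²)
1/O(243) = 1/(4*243²) = 1/(4*59049) = 1/236196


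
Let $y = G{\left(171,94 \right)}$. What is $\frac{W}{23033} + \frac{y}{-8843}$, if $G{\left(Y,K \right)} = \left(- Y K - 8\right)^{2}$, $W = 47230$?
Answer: $- \frac{5956623811002}{203680819} \approx -29245.0$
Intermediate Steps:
$G{\left(Y,K \right)} = \left(-8 - K Y\right)^{2}$ ($G{\left(Y,K \right)} = \left(- K Y - 8\right)^{2} = \left(-8 - K Y\right)^{2}$)
$y = 258630724$ ($y = \left(8 + 94 \cdot 171\right)^{2} = \left(8 + 16074\right)^{2} = 16082^{2} = 258630724$)
$\frac{W}{23033} + \frac{y}{-8843} = \frac{47230}{23033} + \frac{258630724}{-8843} = 47230 \cdot \frac{1}{23033} + 258630724 \left(- \frac{1}{8843}\right) = \frac{47230}{23033} - \frac{258630724}{8843} = - \frac{5956623811002}{203680819}$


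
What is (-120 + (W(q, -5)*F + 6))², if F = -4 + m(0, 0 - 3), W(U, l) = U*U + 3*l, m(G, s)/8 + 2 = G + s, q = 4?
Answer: 24964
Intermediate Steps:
m(G, s) = -16 + 8*G + 8*s (m(G, s) = -16 + 8*(G + s) = -16 + (8*G + 8*s) = -16 + 8*G + 8*s)
W(U, l) = U² + 3*l
F = -44 (F = -4 + (-16 + 8*0 + 8*(0 - 3)) = -4 + (-16 + 0 + 8*(-3)) = -4 + (-16 + 0 - 24) = -4 - 40 = -44)
(-120 + (W(q, -5)*F + 6))² = (-120 + ((4² + 3*(-5))*(-44) + 6))² = (-120 + ((16 - 15)*(-44) + 6))² = (-120 + (1*(-44) + 6))² = (-120 + (-44 + 6))² = (-120 - 38)² = (-158)² = 24964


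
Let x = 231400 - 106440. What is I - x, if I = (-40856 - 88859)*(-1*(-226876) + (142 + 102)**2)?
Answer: -37152057540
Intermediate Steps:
I = -37151932580 (I = -129715*(226876 + 244**2) = -129715*(226876 + 59536) = -129715*286412 = -37151932580)
x = 124960
I - x = -37151932580 - 1*124960 = -37151932580 - 124960 = -37152057540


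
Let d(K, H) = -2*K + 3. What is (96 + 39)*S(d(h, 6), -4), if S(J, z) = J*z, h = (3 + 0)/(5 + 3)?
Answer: -1215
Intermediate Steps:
h = 3/8 ≈ 0.37500
d(K, H) = 3 - 2*K
(96 + 39)*S(d(h, 6), -4) = (96 + 39)*((3 - 2*3/8)*(-4)) = 135*((3 - ¾)*(-4)) = 135*((9/4)*(-4)) = 135*(-9) = -1215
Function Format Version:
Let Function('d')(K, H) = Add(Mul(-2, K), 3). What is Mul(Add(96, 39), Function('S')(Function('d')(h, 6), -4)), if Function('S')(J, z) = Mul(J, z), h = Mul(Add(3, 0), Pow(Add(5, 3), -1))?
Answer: -1215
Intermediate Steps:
h = Rational(3, 8) (h = Mul(3, Pow(8, -1)) = Mul(3, Rational(1, 8)) = Rational(3, 8) ≈ 0.37500)
Function('d')(K, H) = Add(3, Mul(-2, K))
Mul(Add(96, 39), Function('S')(Function('d')(h, 6), -4)) = Mul(Add(96, 39), Mul(Add(3, Mul(-2, Rational(3, 8))), -4)) = Mul(135, Mul(Add(3, Rational(-3, 4)), -4)) = Mul(135, Mul(Rational(9, 4), -4)) = Mul(135, -9) = -1215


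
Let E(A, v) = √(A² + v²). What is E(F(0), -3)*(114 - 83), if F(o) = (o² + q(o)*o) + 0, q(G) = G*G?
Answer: 93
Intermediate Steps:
q(G) = G²
F(o) = o² + o³ (F(o) = (o² + o²*o) + 0 = (o² + o³) + 0 = o² + o³)
E(F(0), -3)*(114 - 83) = √((0²*(1 + 0))² + (-3)²)*(114 - 83) = √((0*1)² + 9)*31 = √(0² + 9)*31 = √(0 + 9)*31 = √9*31 = 3*31 = 93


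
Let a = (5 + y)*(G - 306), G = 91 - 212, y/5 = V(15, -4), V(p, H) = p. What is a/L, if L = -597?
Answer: 34160/597 ≈ 57.219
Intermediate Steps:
y = 75 (y = 5*15 = 75)
G = -121
a = -34160 (a = (5 + 75)*(-121 - 306) = 80*(-427) = -34160)
a/L = -34160/(-597) = -34160*(-1/597) = 34160/597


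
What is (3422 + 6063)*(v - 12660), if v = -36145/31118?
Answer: -3736995387125/31118 ≈ -1.2009e+8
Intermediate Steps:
v = -36145/31118 (v = -36145*1/31118 = -36145/31118 ≈ -1.1615)
(3422 + 6063)*(v - 12660) = (3422 + 6063)*(-36145/31118 - 12660) = 9485*(-393990025/31118) = -3736995387125/31118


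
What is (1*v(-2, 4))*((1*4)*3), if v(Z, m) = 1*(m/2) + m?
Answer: 72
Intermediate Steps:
v(Z, m) = 3*m/2 (v(Z, m) = 1*(m*(1/2)) + m = 1*(m/2) + m = m/2 + m = 3*m/2)
(1*v(-2, 4))*((1*4)*3) = (1*((3/2)*4))*((1*4)*3) = (1*6)*(4*3) = 6*12 = 72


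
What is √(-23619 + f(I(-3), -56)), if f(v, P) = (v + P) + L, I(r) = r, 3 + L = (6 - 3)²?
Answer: 2*I*√5918 ≈ 153.86*I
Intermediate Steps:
L = 6 (L = -3 + (6 - 3)² = -3 + 3² = -3 + 9 = 6)
f(v, P) = 6 + P + v (f(v, P) = (v + P) + 6 = (P + v) + 6 = 6 + P + v)
√(-23619 + f(I(-3), -56)) = √(-23619 + (6 - 56 - 3)) = √(-23619 - 53) = √(-23672) = 2*I*√5918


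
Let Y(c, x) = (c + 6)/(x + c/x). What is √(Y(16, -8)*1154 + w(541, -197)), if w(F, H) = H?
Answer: I*√68395/5 ≈ 52.305*I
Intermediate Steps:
Y(c, x) = (6 + c)/(x + c/x)
√(Y(16, -8)*1154 + w(541, -197)) = √(-8*(6 + 16)/(16 + (-8)²)*1154 - 197) = √(-8*22/(16 + 64)*1154 - 197) = √(-8*22/80*1154 - 197) = √(-8*1/80*22*1154 - 197) = √(-11/5*1154 - 197) = √(-12694/5 - 197) = √(-13679/5) = I*√68395/5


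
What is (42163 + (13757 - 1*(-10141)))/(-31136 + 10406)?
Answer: -66061/20730 ≈ -3.1867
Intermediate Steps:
(42163 + (13757 - 1*(-10141)))/(-31136 + 10406) = (42163 + (13757 + 10141))/(-20730) = (42163 + 23898)*(-1/20730) = 66061*(-1/20730) = -66061/20730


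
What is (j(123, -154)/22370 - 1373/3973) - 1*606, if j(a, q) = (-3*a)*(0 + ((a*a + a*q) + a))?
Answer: -4847989954/8887601 ≈ -545.48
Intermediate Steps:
j(a, q) = -3*a*(a + a² + a*q) (j(a, q) = (-3*a)*(0 + ((a² + a*q) + a)) = (-3*a)*(0 + (a + a² + a*q)) = (-3*a)*(a + a² + a*q) = -3*a*(a + a² + a*q))
(j(123, -154)/22370 - 1373/3973) - 1*606 = ((3*123²*(-1 - 1*123 - 1*(-154)))/22370 - 1373/3973) - 1*606 = ((3*15129*(-1 - 123 + 154))*(1/22370) - 1373*1/3973) - 606 = ((3*15129*30)*(1/22370) - 1373/3973) - 606 = (1361610*(1/22370) - 1373/3973) - 606 = (136161/2237 - 1373/3973) - 606 = 537896252/8887601 - 606 = -4847989954/8887601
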